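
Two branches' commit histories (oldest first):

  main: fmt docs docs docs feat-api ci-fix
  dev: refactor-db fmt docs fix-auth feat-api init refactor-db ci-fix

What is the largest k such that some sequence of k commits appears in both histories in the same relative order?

Taking fmt (main #1, dev #2), then docs (main #2, dev #3), then feat-api (main #5, dev #5), then ci-fix (main #6, dev #8) gives a common subsequence of length 4. The LCS DP gives dp[6][8] = 4, so this is optimal.

4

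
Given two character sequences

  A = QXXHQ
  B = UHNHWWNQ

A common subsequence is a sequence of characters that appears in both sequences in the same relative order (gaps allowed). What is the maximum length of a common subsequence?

Taking H at A[4]=B[4], then Q at A[5]=B[8] gives a common subsequence of length 2, and the DP table's final entry dp[5][8] is also 2, so no common subsequence is longer.

2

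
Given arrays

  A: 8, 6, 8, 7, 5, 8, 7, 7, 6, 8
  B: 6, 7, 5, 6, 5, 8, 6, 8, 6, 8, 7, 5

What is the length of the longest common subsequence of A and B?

Pick 6 [2,1], then 7 [4,2], then 5 [5,5], then 8 [6,8], then 6 [9,9], then 8 [10,10]; all 6 values appear in both, in order. The LCS DP gives dp[10][12] = 6, so this is optimal.

6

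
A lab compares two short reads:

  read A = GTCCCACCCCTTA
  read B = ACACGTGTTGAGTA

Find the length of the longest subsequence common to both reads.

One common subsequence of length 6: C [5,2], A [6,3], C [7,4], T [11,9], T [12,13], A [13,14]. The LCS DP gives dp[13][14] = 6, so this is optimal.

6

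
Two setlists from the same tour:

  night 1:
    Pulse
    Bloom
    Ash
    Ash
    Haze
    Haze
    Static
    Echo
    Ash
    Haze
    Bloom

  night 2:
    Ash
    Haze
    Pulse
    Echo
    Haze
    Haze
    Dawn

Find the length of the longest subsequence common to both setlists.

One common subsequence of length 4: Ash (night 1 #4, night 2 #1), Haze (night 1 #5, night 2 #2), Haze (night 1 #6, night 2 #5), Haze (night 1 #10, night 2 #6). Since dp[11][7] = 4, nothing longer is possible.

4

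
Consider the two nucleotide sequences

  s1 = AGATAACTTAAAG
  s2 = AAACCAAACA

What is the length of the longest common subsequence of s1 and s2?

One common subsequence of length 7: A (s1 #1, s2 #1), then A (s1 #3, s2 #2), then A (s1 #5, s2 #3), then A (s1 #6, s2 #6), then A (s1 #10, s2 #7), then A (s1 #11, s2 #8), then A (s1 #12, s2 #10), and the DP table's final entry dp[13][10] is also 7, so no common subsequence is longer.

7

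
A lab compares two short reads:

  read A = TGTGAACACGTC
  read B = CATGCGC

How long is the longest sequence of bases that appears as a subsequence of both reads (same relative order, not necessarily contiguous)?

5

Let dp[i][j] be the LCS length of the first i bases of read A and the first j bases of read B. dp[i][j] = dp[i-1][j-1]+1 when the i-th and j-th bases match, else max(dp[i-1][j], dp[i][j-1]).
    ·  C  A  T  G  C  G  C
 ·  0  0  0  0  0  0  0  0
 T  0  0  0  1  1  1  1  1
 G  0  0  0  1  2  2  2  2
 T  0  0  0  1  2  2  2  2
 G  0  0  0  1  2  2  3  3
 A  0  0  1  1  2  2  3  3
 A  0  0  1  1  2  2  3  3
 C  0  1  1  1  2  3  3  4
 A  0  1  2  2  2  3  3  4
 C  0  1  2  2  2  3  3  4
 G  0  1  2  2  3  3  4  4
 T  0  1  2  3  3  3  4  4
 C  0  1  2  3  3  4  4  5
dp[12][7] = 5. One LCS (by backtracking along matches): TGCGC.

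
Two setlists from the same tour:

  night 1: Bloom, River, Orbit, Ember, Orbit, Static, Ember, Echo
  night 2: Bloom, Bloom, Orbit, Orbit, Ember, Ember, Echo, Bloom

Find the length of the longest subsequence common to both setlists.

Taking Bloom (night 1 #1, night 2 #2), Orbit (night 1 #3, night 2 #4), Ember (night 1 #4, night 2 #5), Ember (night 1 #7, night 2 #6), Echo (night 1 #8, night 2 #7) gives a common subsequence of length 5. The LCS DP gives dp[8][8] = 5, so this is optimal.

5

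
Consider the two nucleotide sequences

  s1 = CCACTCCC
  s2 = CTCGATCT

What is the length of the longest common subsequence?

Let dp[i][j] be the LCS length of the first i bases of s1 and the first j bases of s2. dp[i][j] = dp[i-1][j-1]+1 when the i-th and j-th bases match, else max(dp[i-1][j], dp[i][j-1]).
    ·  C  T  C  G  A  T  C  T
 ·  0  0  0  0  0  0  0  0  0
 C  0  1  1  1  1  1  1  1  1
 C  0  1  1  2  2  2  2  2  2
 A  0  1  1  2  2  3  3  3  3
 C  0  1  1  2  2  3  3  4  4
 T  0  1  2  2  2  3  4  4  5
 C  0  1  2  3  3  3  4  5  5
 C  0  1  2  3  3  3  4  5  5
 C  0  1  2  3  3  3  4  5  5
dp[8][8] = 5. One LCS (by backtracking along matches): CCACT.

5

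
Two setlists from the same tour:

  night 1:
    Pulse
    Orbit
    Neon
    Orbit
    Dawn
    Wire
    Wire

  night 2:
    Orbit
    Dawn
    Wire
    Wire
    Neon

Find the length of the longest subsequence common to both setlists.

4

Pick Orbit at night 1[4]=night 2[1] → Dawn at night 1[5]=night 2[2] → Wire at night 1[6]=night 2[3] → Wire at night 1[7]=night 2[4]; all 4 songs appear in both, in order, and the DP table's final entry dp[7][5] is also 4, so no common subsequence is longer.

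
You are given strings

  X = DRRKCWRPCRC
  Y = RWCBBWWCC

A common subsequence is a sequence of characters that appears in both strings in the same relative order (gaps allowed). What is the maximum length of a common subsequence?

5

One common subsequence of length 5: R at X[2]=Y[1]; then C at X[5]=Y[3]; then W at X[6]=Y[7]; then C at X[9]=Y[8]; then C at X[11]=Y[9], and the DP table's final entry dp[11][9] is also 5, so no common subsequence is longer.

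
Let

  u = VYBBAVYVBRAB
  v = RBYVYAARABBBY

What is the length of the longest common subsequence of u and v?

6

Pick V (u #1, v #4), Y (u #2, v #5), A (u #5, v #7), R (u #10, v #8), A (u #11, v #9), B (u #12, v #12); all 6 characters appear in both, in order. The LCS DP gives dp[12][13] = 6, so this is optimal.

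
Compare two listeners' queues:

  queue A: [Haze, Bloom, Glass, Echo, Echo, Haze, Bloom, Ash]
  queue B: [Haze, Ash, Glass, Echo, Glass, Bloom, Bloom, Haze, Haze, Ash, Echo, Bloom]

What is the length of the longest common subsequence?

Match Haze at queue A[1]=queue B[1], Glass at queue A[3]=queue B[3], Echo at queue A[4]=queue B[4], Echo at queue A[5]=queue B[11], Bloom at queue A[7]=queue B[12] — 5 songs in the same relative order in both, and the DP table's final entry dp[8][12] is also 5, so no common subsequence is longer.

5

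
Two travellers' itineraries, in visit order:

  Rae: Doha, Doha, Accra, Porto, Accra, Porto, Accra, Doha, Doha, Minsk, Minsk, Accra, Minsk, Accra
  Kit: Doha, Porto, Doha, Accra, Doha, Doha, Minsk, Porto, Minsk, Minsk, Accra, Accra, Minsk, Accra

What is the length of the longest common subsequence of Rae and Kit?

Pick Doha (Rae #1, Kit #1), then Doha (Rae #2, Kit #3), then Accra (Rae #7, Kit #4), then Doha (Rae #8, Kit #5), then Doha (Rae #9, Kit #6), then Minsk (Rae #10, Kit #9), then Minsk (Rae #11, Kit #10), then Accra (Rae #12, Kit #12), then Minsk (Rae #13, Kit #13), then Accra (Rae #14, Kit #14); all 10 stops appear in both, in order. dp[14][14] = 10 confirms this is the maximum.

10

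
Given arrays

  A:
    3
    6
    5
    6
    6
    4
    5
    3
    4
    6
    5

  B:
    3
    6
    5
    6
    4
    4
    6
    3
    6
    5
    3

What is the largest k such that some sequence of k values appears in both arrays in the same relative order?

8

Let dp[i][j] be the LCS length of the first i values of A and the first j values of B. dp[i][j] = dp[i-1][j-1]+1 when the i-th and j-th values match, else max(dp[i-1][j], dp[i][j-1]).
    ·  3  6  5  6  4  4  6  3  6  5  3
 ·  0  0  0  0  0  0  0  0  0  0  0  0
 3  0  1  1  1  1  1  1  1  1  1  1  1
 6  0  1  2  2  2  2  2  2  2  2  2  2
 5  0  1  2  3  3  3  3  3  3  3  3  3
 6  0  1  2  3  4  4  4  4  4  4  4  4
 6  0  1  2  3  4  4  4  5  5  5  5  5
 4  0  1  2  3  4  5  5  5  5  5  5  5
 5  0  1  2  3  4  5  5  5  5  5  6  6
 3  0  1  2  3  4  5  5  5  6  6  6  7
 4  0  1  2  3  4  5  6  6  6  6  6  7
 6  0  1  2  3  4  5  6  7  7  7  7  7
 5  0  1  2  3  4  5  6  7  7  7  8  8
dp[11][11] = 8. One LCS (by backtracking along matches): 3, 6, 5, 6, 6, 3, 6, 5.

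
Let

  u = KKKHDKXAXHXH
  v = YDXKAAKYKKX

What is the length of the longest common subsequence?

5

Let dp[i][j] be the LCS length of the first i characters of u and the first j characters of v. dp[i][j] = dp[i-1][j-1]+1 when the i-th and j-th characters match, else max(dp[i-1][j], dp[i][j-1]).
    ·  Y  D  X  K  A  A  K  Y  K  K  X
 ·  0  0  0  0  0  0  0  0  0  0  0  0
 K  0  0  0  0  1  1  1  1  1  1  1  1
 K  0  0  0  0  1  1  1  2  2  2  2  2
 K  0  0  0  0  1  1  1  2  2  3  3  3
 H  0  0  0  0  1  1  1  2  2  3  3  3
 D  0  0  1  1  1  1  1  2  2  3  3  3
 K  0  0  1  1  2  2  2  2  2  3  4  4
 X  0  0  1  2  2  2  2  2  2  3  4  5
 A  0  0  1  2  2  3  3  3  3  3  4  5
 X  0  0  1  2  2  3  3  3  3  3  4  5
 H  0  0  1  2  2  3  3  3  3  3  4  5
 X  0  0  1  2  2  3  3  3  3  3  4  5
 H  0  0  1  2  2  3  3  3  3  3  4  5
dp[12][11] = 5. One LCS (by backtracking along matches): KKKKX.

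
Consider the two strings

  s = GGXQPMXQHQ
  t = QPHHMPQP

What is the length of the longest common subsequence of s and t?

4

Let dp[i][j] be the LCS length of the first i characters of s and the first j characters of t. dp[i][j] = dp[i-1][j-1]+1 when the i-th and j-th characters match, else max(dp[i-1][j], dp[i][j-1]).
    ·  Q  P  H  H  M  P  Q  P
 ·  0  0  0  0  0  0  0  0  0
 G  0  0  0  0  0  0  0  0  0
 G  0  0  0  0  0  0  0  0  0
 X  0  0  0  0  0  0  0  0  0
 Q  0  1  1  1  1  1  1  1  1
 P  0  1  2  2  2  2  2  2  2
 M  0  1  2  2  2  3  3  3  3
 X  0  1  2  2  2  3  3  3  3
 Q  0  1  2  2  2  3  3  4  4
 H  0  1  2  3  3  3  3  4  4
 Q  0  1  2  3  3  3  3  4  4
dp[10][8] = 4. One LCS (by backtracking along matches): QPMQ.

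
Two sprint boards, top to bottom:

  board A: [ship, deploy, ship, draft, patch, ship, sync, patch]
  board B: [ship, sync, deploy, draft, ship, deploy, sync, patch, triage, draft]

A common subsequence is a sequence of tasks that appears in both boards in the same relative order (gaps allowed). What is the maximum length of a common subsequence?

Pick ship at board A[1]=board B[1]; then deploy at board A[2]=board B[3]; then draft at board A[4]=board B[4]; then ship at board A[6]=board B[5]; then sync at board A[7]=board B[7]; then patch at board A[8]=board B[8]; all 6 tasks appear in both, in order. The LCS DP gives dp[8][10] = 6, so this is optimal.

6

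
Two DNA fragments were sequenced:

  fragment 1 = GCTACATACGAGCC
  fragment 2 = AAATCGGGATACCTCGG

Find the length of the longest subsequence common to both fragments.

Pick G [1,8], then T [3,10], then A [4,11], then C [5,13], then T [7,14], then C [9,15], then G [10,16], then G [12,17]; all 8 bases appear in both, in order. dp[14][17] = 8 confirms this is the maximum.

8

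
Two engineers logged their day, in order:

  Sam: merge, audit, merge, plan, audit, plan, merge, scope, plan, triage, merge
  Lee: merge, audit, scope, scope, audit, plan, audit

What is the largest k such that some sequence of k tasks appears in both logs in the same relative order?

Taking merge at Sam[1]=Lee[1] → audit at Sam[2]=Lee[5] → plan at Sam[4]=Lee[6] → audit at Sam[5]=Lee[7] gives a common subsequence of length 4. dp[11][7] = 4 confirms this is the maximum.

4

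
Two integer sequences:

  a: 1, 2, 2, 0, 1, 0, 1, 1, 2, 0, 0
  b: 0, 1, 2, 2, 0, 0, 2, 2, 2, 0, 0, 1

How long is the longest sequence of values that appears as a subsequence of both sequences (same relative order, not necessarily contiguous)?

Taking 1 [1,2], then 2 [2,3], then 2 [3,4], then 0 [4,5], then 0 [6,6], then 2 [9,9], then 0 [10,10], then 0 [11,11] gives a common subsequence of length 8. The LCS DP gives dp[11][12] = 8, so this is optimal.

8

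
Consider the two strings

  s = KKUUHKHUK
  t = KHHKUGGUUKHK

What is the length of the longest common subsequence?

7

Let dp[i][j] be the LCS length of the first i characters of s and the first j characters of t. dp[i][j] = dp[i-1][j-1]+1 when the i-th and j-th characters match, else max(dp[i-1][j], dp[i][j-1]).
    ·  K  H  H  K  U  G  G  U  U  K  H  K
 ·  0  0  0  0  0  0  0  0  0  0  0  0  0
 K  0  1  1  1  1  1  1  1  1  1  1  1  1
 K  0  1  1  1  2  2  2  2  2  2  2  2  2
 U  0  1  1  1  2  3  3  3  3  3  3  3  3
 U  0  1  1  1  2  3  3  3  4  4  4  4  4
 H  0  1  2  2  2  3  3  3  4  4  4  5  5
 K  0  1  2  2  3  3  3  3  4  4  5  5  6
 H  0  1  2  3  3  3  3  3  4  4  5  6  6
 U  0  1  2  3  3  4  4  4  4  5  5  6  6
 K  0  1  2  3  4  4  4  4  4  5  6  6  7
dp[9][12] = 7. One LCS (by backtracking along matches): KKUUKHK.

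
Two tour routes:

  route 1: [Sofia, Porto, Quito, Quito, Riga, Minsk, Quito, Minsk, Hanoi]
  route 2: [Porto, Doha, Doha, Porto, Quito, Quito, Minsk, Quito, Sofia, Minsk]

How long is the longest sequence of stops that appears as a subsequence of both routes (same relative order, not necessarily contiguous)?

Taking Porto [2,4], Quito [3,5], Quito [4,6], Minsk [6,7], Quito [7,8], Minsk [8,10] gives a common subsequence of length 6, and the DP table's final entry dp[9][10] is also 6, so no common subsequence is longer.

6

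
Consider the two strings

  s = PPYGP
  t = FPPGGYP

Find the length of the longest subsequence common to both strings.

4

Pick P (s #1, t #2), then P (s #2, t #3), then Y (s #3, t #6), then P (s #5, t #7); all 4 characters appear in both, in order. dp[5][7] = 4 confirms this is the maximum.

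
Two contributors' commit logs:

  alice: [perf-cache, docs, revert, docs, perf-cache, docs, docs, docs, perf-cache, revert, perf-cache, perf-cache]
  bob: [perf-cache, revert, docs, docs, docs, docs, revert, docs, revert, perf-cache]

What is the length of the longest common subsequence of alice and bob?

8

One common subsequence of length 8: perf-cache [1,1], docs [2,3], docs [4,4], docs [6,5], docs [7,6], docs [8,8], revert [10,9], perf-cache [12,10]. dp[12][10] = 8 confirms this is the maximum.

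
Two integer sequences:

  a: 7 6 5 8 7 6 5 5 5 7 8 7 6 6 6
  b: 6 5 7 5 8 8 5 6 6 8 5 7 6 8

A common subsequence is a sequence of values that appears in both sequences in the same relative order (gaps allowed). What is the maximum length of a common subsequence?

Taking 6 [2,1]; then 5 [3,2]; then 7 [5,3]; then 5 [7,4]; then 5 [8,7]; then 5 [9,11]; then 7 [10,12]; then 8 [11,14] gives a common subsequence of length 8. Since dp[15][14] = 8, nothing longer is possible.

8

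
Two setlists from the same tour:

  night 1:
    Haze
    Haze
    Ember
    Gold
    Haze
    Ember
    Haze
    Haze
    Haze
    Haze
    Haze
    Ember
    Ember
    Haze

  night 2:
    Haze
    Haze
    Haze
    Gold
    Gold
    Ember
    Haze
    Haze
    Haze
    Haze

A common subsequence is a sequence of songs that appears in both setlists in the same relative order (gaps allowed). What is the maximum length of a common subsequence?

8

One common subsequence of length 8: Haze (night 1 #1, night 2 #2), Haze (night 1 #2, night 2 #3), Gold (night 1 #4, night 2 #5), Ember (night 1 #6, night 2 #6), Haze (night 1 #9, night 2 #7), Haze (night 1 #10, night 2 #8), Haze (night 1 #11, night 2 #9), Haze (night 1 #14, night 2 #10). Since dp[14][10] = 8, nothing longer is possible.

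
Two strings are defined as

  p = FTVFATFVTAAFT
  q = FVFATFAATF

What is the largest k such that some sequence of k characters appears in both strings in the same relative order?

Let dp[i][j] be the LCS length of the first i characters of p and the first j characters of q. dp[i][j] = dp[i-1][j-1]+1 when the i-th and j-th characters match, else max(dp[i-1][j], dp[i][j-1]).
    ·  F  V  F  A  T  F  A  A  T  F
 ·  0  0  0  0  0  0  0  0  0  0  0
 F  0  1  1  1  1  1  1  1  1  1  1
 T  0  1  1  1  1  2  2  2  2  2  2
 V  0  1  2  2  2  2  2  2  2  2  2
 F  0  1  2  3  3  3  3  3  3  3  3
 A  0  1  2  3  4  4  4  4  4  4  4
 T  0  1  2  3  4  5  5  5  5  5  5
 F  0  1  2  3  4  5  6  6  6  6  6
 V  0  1  2  3  4  5  6  6  6  6  6
 T  0  1  2  3  4  5  6  6  6  7  7
 A  0  1  2  3  4  5  6  7  7  7  7
 A  0  1  2  3  4  5  6  7  8  8  8
 F  0  1  2  3  4  5  6  7  8  8  9
 T  0  1  2  3  4  5  6  7  8  9  9
dp[13][10] = 9. One LCS (by backtracking along matches): FVFATFAAF.

9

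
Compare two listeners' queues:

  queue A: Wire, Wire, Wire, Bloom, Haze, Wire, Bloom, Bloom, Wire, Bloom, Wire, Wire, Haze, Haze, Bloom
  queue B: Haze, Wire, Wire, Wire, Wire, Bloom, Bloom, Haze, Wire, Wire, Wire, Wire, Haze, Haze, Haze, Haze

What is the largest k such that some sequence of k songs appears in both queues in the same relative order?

11

Taking Wire [1,3]; then Wire [2,4]; then Wire [3,5]; then Bloom [4,7]; then Haze [5,8]; then Wire [6,9]; then Wire [9,10]; then Wire [11,11]; then Wire [12,12]; then Haze [13,15]; then Haze [14,16] gives a common subsequence of length 11. Since dp[15][16] = 11, nothing longer is possible.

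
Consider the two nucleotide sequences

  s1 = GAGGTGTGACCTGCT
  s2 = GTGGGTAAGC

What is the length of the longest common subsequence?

8

Match G (s1 #1, s2 #1) → G (s1 #3, s2 #3) → G (s1 #4, s2 #4) → G (s1 #6, s2 #5) → T (s1 #7, s2 #6) → A (s1 #9, s2 #8) → G (s1 #13, s2 #9) → C (s1 #14, s2 #10) — 8 bases in the same relative order in both. dp[15][10] = 8 confirms this is the maximum.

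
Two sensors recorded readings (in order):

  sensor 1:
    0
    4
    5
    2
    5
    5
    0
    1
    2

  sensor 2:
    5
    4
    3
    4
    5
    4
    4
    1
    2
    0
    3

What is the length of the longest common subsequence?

Taking 4 at sensor 1[2]=sensor 2[4]; then 5 at sensor 1[3]=sensor 2[5]; then 2 at sensor 1[4]=sensor 2[9]; then 0 at sensor 1[7]=sensor 2[10] gives a common subsequence of length 4. The LCS DP gives dp[9][11] = 4, so this is optimal.

4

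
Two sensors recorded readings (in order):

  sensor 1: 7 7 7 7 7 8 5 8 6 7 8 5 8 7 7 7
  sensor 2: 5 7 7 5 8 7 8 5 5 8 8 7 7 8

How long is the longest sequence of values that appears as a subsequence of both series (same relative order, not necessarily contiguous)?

10

Taking 7 at sensor 1[4]=sensor 2[2], then 7 at sensor 1[5]=sensor 2[3], then 5 at sensor 1[7]=sensor 2[4], then 8 at sensor 1[8]=sensor 2[5], then 7 at sensor 1[10]=sensor 2[6], then 8 at sensor 1[11]=sensor 2[7], then 5 at sensor 1[12]=sensor 2[9], then 8 at sensor 1[13]=sensor 2[11], then 7 at sensor 1[14]=sensor 2[12], then 7 at sensor 1[15]=sensor 2[13] gives a common subsequence of length 10. dp[16][14] = 10 confirms this is the maximum.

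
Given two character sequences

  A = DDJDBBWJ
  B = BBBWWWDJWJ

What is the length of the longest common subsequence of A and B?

4

Let dp[i][j] be the LCS length of the first i characters of A and the first j characters of B. dp[i][j] = dp[i-1][j-1]+1 when the i-th and j-th characters match, else max(dp[i-1][j], dp[i][j-1]).
    ·  B  B  B  W  W  W  D  J  W  J
 ·  0  0  0  0  0  0  0  0  0  0  0
 D  0  0  0  0  0  0  0  1  1  1  1
 D  0  0  0  0  0  0  0  1  1  1  1
 J  0  0  0  0  0  0  0  1  2  2  2
 D  0  0  0  0  0  0  0  1  2  2  2
 B  0  1  1  1  1  1  1  1  2  2  2
 B  0  1  2  2  2  2  2  2  2  2  2
 W  0  1  2  2  3  3  3  3  3  3  3
 J  0  1  2  2  3  3  3  3  4  4  4
dp[8][10] = 4. One LCS (by backtracking along matches): DJWJ.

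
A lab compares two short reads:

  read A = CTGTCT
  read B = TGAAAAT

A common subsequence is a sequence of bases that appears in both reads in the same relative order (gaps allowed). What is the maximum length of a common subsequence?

Pick T at read A[2]=read B[1], G at read A[3]=read B[2], T at read A[6]=read B[7]; all 3 bases appear in both, in order. dp[6][7] = 3 confirms this is the maximum.

3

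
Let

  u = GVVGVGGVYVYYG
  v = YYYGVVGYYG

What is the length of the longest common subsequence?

7

Pick G at u[1]=v[4]; then V at u[3]=v[5]; then V at u[5]=v[6]; then G at u[7]=v[7]; then Y at u[11]=v[8]; then Y at u[12]=v[9]; then G at u[13]=v[10]; all 7 characters appear in both, in order. Since dp[13][10] = 7, nothing longer is possible.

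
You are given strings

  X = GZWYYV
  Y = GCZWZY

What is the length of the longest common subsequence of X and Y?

4

Let dp[i][j] be the LCS length of the first i characters of X and the first j characters of Y. dp[i][j] = dp[i-1][j-1]+1 when the i-th and j-th characters match, else max(dp[i-1][j], dp[i][j-1]).
    ·  G  C  Z  W  Z  Y
 ·  0  0  0  0  0  0  0
 G  0  1  1  1  1  1  1
 Z  0  1  1  2  2  2  2
 W  0  1  1  2  3  3  3
 Y  0  1  1  2  3  3  4
 Y  0  1  1  2  3  3  4
 V  0  1  1  2  3  3  4
dp[6][6] = 4. One LCS (by backtracking along matches): GZWY.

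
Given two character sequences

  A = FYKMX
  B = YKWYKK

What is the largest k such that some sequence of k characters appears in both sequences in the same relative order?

2

Let dp[i][j] be the LCS length of the first i characters of A and the first j characters of B. dp[i][j] = dp[i-1][j-1]+1 when the i-th and j-th characters match, else max(dp[i-1][j], dp[i][j-1]).
    ·  Y  K  W  Y  K  K
 ·  0  0  0  0  0  0  0
 F  0  0  0  0  0  0  0
 Y  0  1  1  1  1  1  1
 K  0  1  2  2  2  2  2
 M  0  1  2  2  2  2  2
 X  0  1  2  2  2  2  2
dp[5][6] = 2. One LCS (by backtracking along matches): YK.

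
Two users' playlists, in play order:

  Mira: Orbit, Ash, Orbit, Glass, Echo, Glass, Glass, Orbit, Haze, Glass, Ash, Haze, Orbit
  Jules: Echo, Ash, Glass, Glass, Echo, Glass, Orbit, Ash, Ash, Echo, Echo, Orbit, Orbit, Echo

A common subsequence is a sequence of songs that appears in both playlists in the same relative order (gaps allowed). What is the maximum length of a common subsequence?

Taking Ash at Mira[2]=Jules[2], then Glass at Mira[4]=Jules[4], then Echo at Mira[5]=Jules[5], then Glass at Mira[7]=Jules[6], then Orbit at Mira[8]=Jules[7], then Ash at Mira[11]=Jules[9], then Orbit at Mira[13]=Jules[13] gives a common subsequence of length 7. Since dp[13][14] = 7, nothing longer is possible.

7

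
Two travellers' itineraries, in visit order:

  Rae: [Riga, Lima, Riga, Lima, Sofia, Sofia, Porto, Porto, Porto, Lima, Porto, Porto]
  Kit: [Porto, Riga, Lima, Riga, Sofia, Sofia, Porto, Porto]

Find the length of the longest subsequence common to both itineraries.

Match Riga at Rae[1]=Kit[2], Lima at Rae[2]=Kit[3], Riga at Rae[3]=Kit[4], Sofia at Rae[5]=Kit[5], Sofia at Rae[6]=Kit[6], Porto at Rae[11]=Kit[7], Porto at Rae[12]=Kit[8] — 7 stops in the same relative order in both, and the DP table's final entry dp[12][8] is also 7, so no common subsequence is longer.

7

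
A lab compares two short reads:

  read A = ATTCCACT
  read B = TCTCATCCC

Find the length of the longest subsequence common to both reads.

5

Pick A [1,5] → T [3,6] → C [4,7] → C [5,8] → C [7,9]; all 5 bases appear in both, in order. Since dp[8][9] = 5, nothing longer is possible.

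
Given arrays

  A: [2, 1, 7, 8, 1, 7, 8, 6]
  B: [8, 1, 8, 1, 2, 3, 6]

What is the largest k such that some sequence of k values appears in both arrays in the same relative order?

Let dp[i][j] be the LCS length of the first i values of A and the first j values of B. dp[i][j] = dp[i-1][j-1]+1 when the i-th and j-th values match, else max(dp[i-1][j], dp[i][j-1]).
    ·  8  1  8  1  2  3  6
 ·  0  0  0  0  0  0  0  0
 2  0  0  0  0  0  1  1  1
 1  0  0  1  1  1  1  1  1
 7  0  0  1  1  1  1  1  1
 8  0  1  1  2  2  2  2  2
 1  0  1  2  2  3  3  3  3
 7  0  1  2  2  3  3  3  3
 8  0  1  2  3  3  3  3  3
 6  0  1  2  3  3  3  3  4
dp[8][7] = 4. One LCS (by backtracking along matches): 1, 8, 1, 6.

4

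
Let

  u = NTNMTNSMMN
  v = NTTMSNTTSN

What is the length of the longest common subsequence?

Match N (u #1, v #1); then T (u #2, v #3); then N (u #3, v #6); then T (u #5, v #8); then S (u #7, v #9); then N (u #10, v #10) — 6 characters in the same relative order in both, and the DP table's final entry dp[10][10] is also 6, so no common subsequence is longer.

6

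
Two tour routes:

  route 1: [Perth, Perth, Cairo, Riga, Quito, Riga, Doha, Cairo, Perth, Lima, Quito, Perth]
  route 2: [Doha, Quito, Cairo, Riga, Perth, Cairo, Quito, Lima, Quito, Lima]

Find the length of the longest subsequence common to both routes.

5

One common subsequence of length 5: Perth (route 1 #2, route 2 #5), Cairo (route 1 #3, route 2 #6), Quito (route 1 #5, route 2 #7), Lima (route 1 #10, route 2 #8), Quito (route 1 #11, route 2 #9). dp[12][10] = 5 confirms this is the maximum.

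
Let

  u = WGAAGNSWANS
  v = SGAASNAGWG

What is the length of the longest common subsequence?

Pick G (u #2, v #2); then A (u #3, v #4); then A (u #4, v #7); then G (u #5, v #8); then W (u #8, v #9); all 5 characters appear in both, in order. The LCS DP gives dp[11][10] = 5, so this is optimal.

5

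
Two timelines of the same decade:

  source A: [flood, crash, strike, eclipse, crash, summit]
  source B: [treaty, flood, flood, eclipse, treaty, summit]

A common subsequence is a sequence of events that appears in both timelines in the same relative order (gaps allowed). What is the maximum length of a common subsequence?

3

Match flood at source A[1]=source B[3], then eclipse at source A[4]=source B[4], then summit at source A[6]=source B[6] — 3 events in the same relative order in both, and the DP table's final entry dp[6][6] is also 3, so no common subsequence is longer.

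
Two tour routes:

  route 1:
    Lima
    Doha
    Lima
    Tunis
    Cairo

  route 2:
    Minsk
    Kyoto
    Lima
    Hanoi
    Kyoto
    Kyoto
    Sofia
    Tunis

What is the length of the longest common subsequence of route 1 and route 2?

2

One common subsequence of length 2: Lima at route 1[1]=route 2[3], then Tunis at route 1[4]=route 2[8]. dp[5][8] = 2 confirms this is the maximum.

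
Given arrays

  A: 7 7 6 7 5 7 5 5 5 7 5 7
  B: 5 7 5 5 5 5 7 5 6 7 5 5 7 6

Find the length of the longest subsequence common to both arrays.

Match 7 at A[1]=B[2], 5 at A[5]=B[4], 5 at A[7]=B[5], 5 at A[8]=B[6], 5 at A[9]=B[8], 7 at A[10]=B[10], 5 at A[11]=B[12], 7 at A[12]=B[13] — 8 values in the same relative order in both. Since dp[12][14] = 8, nothing longer is possible.

8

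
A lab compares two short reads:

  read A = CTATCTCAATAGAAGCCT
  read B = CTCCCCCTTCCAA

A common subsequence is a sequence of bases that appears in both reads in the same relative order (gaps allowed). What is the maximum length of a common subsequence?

Pick C at read A[1]=read B[7]; then T at read A[2]=read B[8]; then T at read A[4]=read B[9]; then C at read A[5]=read B[10]; then C at read A[7]=read B[11]; then A at read A[13]=read B[12]; then A at read A[14]=read B[13]; all 7 bases appear in both, in order. dp[18][13] = 7 confirms this is the maximum.

7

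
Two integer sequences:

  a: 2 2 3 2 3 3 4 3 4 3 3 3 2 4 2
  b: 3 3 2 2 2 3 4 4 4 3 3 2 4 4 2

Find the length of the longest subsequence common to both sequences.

11

One common subsequence of length 11: 2 [1,3], then 2 [2,4], then 2 [4,5], then 3 [5,6], then 4 [7,8], then 4 [9,9], then 3 [11,10], then 3 [12,11], then 2 [13,12], then 4 [14,14], then 2 [15,15], and the DP table's final entry dp[15][15] is also 11, so no common subsequence is longer.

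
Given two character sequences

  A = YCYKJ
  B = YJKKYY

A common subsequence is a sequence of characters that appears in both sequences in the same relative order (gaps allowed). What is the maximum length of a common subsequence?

Let dp[i][j] be the LCS length of the first i characters of A and the first j characters of B. dp[i][j] = dp[i-1][j-1]+1 when the i-th and j-th characters match, else max(dp[i-1][j], dp[i][j-1]).
    ·  Y  J  K  K  Y  Y
 ·  0  0  0  0  0  0  0
 Y  0  1  1  1  1  1  1
 C  0  1  1  1  1  1  1
 Y  0  1  1  1  1  2  2
 K  0  1  1  2  2  2  2
 J  0  1  2  2  2  2  2
dp[5][6] = 2. One LCS (by backtracking along matches): YY.

2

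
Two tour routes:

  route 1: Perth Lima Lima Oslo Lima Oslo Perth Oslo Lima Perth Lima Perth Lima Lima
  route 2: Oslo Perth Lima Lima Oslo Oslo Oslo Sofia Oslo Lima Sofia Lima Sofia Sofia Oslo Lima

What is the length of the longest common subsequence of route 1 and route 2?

9

One common subsequence of length 9: Perth at route 1[1]=route 2[2]; then Lima at route 1[2]=route 2[3]; then Lima at route 1[3]=route 2[4]; then Oslo at route 1[4]=route 2[6]; then Oslo at route 1[6]=route 2[7]; then Oslo at route 1[8]=route 2[9]; then Lima at route 1[9]=route 2[10]; then Lima at route 1[11]=route 2[12]; then Lima at route 1[14]=route 2[16]. The LCS DP gives dp[14][16] = 9, so this is optimal.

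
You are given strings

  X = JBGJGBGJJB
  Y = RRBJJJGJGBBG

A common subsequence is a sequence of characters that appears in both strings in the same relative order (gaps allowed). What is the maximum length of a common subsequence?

6

Pick J at X[1]=Y[6] → G at X[3]=Y[7] → J at X[4]=Y[8] → G at X[5]=Y[9] → B at X[6]=Y[11] → G at X[7]=Y[12]; all 6 characters appear in both, in order, and the DP table's final entry dp[10][12] is also 6, so no common subsequence is longer.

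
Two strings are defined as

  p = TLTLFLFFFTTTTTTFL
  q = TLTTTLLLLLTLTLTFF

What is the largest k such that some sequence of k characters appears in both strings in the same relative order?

9

Taking T [1,1], L [2,2], T [3,5], L [4,9], L [6,10], T [10,11], T [11,13], T [12,15], F [16,17] gives a common subsequence of length 9. dp[17][17] = 9 confirms this is the maximum.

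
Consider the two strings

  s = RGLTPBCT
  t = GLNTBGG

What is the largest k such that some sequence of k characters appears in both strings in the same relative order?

4

One common subsequence of length 4: G at s[2]=t[1]; then L at s[3]=t[2]; then T at s[4]=t[4]; then B at s[6]=t[5], and the DP table's final entry dp[8][7] is also 4, so no common subsequence is longer.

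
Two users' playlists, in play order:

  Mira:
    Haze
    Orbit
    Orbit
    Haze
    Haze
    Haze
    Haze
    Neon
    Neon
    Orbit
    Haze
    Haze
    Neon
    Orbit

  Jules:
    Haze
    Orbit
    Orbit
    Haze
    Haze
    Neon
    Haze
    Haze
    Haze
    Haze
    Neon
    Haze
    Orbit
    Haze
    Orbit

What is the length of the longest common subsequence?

Pick Haze at Mira[1]=Jules[1]; then Orbit at Mira[2]=Jules[2]; then Orbit at Mira[3]=Jules[3]; then Haze at Mira[4]=Jules[7]; then Haze at Mira[5]=Jules[8]; then Haze at Mira[6]=Jules[9]; then Haze at Mira[7]=Jules[10]; then Neon at Mira[8]=Jules[11]; then Orbit at Mira[10]=Jules[13]; then Haze at Mira[12]=Jules[14]; then Orbit at Mira[14]=Jules[15]; all 11 songs appear in both, in order. dp[14][15] = 11 confirms this is the maximum.

11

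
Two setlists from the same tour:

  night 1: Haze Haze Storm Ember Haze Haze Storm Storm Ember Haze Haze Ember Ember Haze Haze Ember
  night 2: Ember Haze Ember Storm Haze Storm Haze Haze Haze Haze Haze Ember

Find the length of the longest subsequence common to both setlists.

9

Pick Haze at night 1[1]=night 2[2]; then Haze at night 1[2]=night 2[5]; then Storm at night 1[3]=night 2[6]; then Haze at night 1[6]=night 2[7]; then Haze at night 1[10]=night 2[8]; then Haze at night 1[11]=night 2[9]; then Haze at night 1[14]=night 2[10]; then Haze at night 1[15]=night 2[11]; then Ember at night 1[16]=night 2[12]; all 9 songs appear in both, in order. The LCS DP gives dp[16][12] = 9, so this is optimal.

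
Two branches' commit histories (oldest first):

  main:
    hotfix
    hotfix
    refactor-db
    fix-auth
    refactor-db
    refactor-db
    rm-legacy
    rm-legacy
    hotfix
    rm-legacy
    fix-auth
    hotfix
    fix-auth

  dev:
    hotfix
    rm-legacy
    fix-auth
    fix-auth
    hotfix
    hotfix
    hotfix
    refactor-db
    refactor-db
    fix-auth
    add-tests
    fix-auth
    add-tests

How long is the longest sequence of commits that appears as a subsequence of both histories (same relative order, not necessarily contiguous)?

Pick hotfix (main #1, dev #6), hotfix (main #2, dev #7), refactor-db (main #5, dev #8), refactor-db (main #6, dev #9), fix-auth (main #11, dev #10), fix-auth (main #13, dev #12); all 6 commits appear in both, in order. The LCS DP gives dp[13][13] = 6, so this is optimal.

6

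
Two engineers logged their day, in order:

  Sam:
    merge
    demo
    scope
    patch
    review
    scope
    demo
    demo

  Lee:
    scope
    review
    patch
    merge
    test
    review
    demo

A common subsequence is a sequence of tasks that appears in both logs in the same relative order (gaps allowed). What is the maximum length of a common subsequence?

4

Match scope [3,1], patch [4,3], review [5,6], demo [8,7] — 4 tasks in the same relative order in both. Since dp[8][7] = 4, nothing longer is possible.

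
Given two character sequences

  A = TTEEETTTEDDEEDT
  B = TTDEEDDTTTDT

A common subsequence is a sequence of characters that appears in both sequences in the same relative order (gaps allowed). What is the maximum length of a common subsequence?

Taking T (A #1, B #1); then T (A #2, B #2); then E (A #3, B #4); then E (A #4, B #5); then T (A #6, B #8); then T (A #7, B #9); then T (A #8, B #10); then D (A #14, B #11); then T (A #15, B #12) gives a common subsequence of length 9. dp[15][12] = 9 confirms this is the maximum.

9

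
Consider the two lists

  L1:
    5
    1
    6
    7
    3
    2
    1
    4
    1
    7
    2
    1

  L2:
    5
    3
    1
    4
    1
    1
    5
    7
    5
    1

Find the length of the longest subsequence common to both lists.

7

Let dp[i][j] be the LCS length of the first i values of L1 and the first j values of L2. dp[i][j] = dp[i-1][j-1]+1 when the i-th and j-th values match, else max(dp[i-1][j], dp[i][j-1]).
    ·  5  3  1  4  1  1  5  7  5  1
 ·  0  0  0  0  0  0  0  0  0  0  0
 5  0  1  1  1  1  1  1  1  1  1  1
 1  0  1  1  2  2  2  2  2  2  2  2
 6  0  1  1  2  2  2  2  2  2  2  2
 7  0  1  1  2  2  2  2  2  3  3  3
 3  0  1  2  2  2  2  2  2  3  3  3
 2  0  1  2  2  2  2  2  2  3  3  3
 1  0  1  2  3  3  3  3  3  3  3  4
 4  0  1  2  3  4  4  4  4  4  4  4
 1  0  1  2  3  4  5  5  5  5  5  5
 7  0  1  2  3  4  5  5  5  6  6  6
 2  0  1  2  3  4  5  5  5  6  6  6
 1  0  1  2  3  4  5  6  6  6  6  7
dp[12][10] = 7. One LCS (by backtracking along matches): 5, 3, 1, 4, 1, 7, 1.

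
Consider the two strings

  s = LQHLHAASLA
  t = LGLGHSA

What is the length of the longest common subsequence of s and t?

5

Let dp[i][j] be the LCS length of the first i characters of s and the first j characters of t. dp[i][j] = dp[i-1][j-1]+1 when the i-th and j-th characters match, else max(dp[i-1][j], dp[i][j-1]).
    ·  L  G  L  G  H  S  A
 ·  0  0  0  0  0  0  0  0
 L  0  1  1  1  1  1  1  1
 Q  0  1  1  1  1  1  1  1
 H  0  1  1  1  1  2  2  2
 L  0  1  1  2  2  2  2  2
 H  0  1  1  2  2  3  3  3
 A  0  1  1  2  2  3  3  4
 A  0  1  1  2  2  3  3  4
 S  0  1  1  2  2  3  4  4
 L  0  1  1  2  2  3  4  4
 A  0  1  1  2  2  3  4  5
dp[10][7] = 5. One LCS (by backtracking along matches): LLHSA.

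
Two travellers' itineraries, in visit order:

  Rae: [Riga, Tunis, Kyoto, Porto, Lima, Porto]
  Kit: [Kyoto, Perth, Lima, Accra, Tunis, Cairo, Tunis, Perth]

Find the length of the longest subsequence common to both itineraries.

2

Taking Kyoto [3,1]; then Lima [5,3] gives a common subsequence of length 2. Since dp[6][8] = 2, nothing longer is possible.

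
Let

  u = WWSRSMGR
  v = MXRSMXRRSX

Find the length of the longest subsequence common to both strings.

Let dp[i][j] be the LCS length of the first i characters of u and the first j characters of v. dp[i][j] = dp[i-1][j-1]+1 when the i-th and j-th characters match, else max(dp[i-1][j], dp[i][j-1]).
    ·  M  X  R  S  M  X  R  R  S  X
 ·  0  0  0  0  0  0  0  0  0  0  0
 W  0  0  0  0  0  0  0  0  0  0  0
 W  0  0  0  0  0  0  0  0  0  0  0
 S  0  0  0  0  1  1  1  1  1  1  1
 R  0  0  0  1  1  1  1  2  2  2  2
 S  0  0  0  1  2  2  2  2  2  3  3
 M  0  1  1  1  2  3  3  3  3  3  3
 G  0  1  1  1  2  3  3  3  3  3  3
 R  0  1  1  2  2  3  3  4  4  4  4
dp[8][10] = 4. One LCS (by backtracking along matches): RSMR.

4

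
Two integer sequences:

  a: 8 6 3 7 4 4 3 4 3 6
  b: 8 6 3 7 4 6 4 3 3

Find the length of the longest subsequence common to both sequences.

8

Pick 8 at a[1]=b[1] → 6 at a[2]=b[2] → 3 at a[3]=b[3] → 7 at a[4]=b[4] → 4 at a[5]=b[5] → 4 at a[6]=b[7] → 3 at a[7]=b[8] → 3 at a[9]=b[9]; all 8 values appear in both, in order. dp[10][9] = 8 confirms this is the maximum.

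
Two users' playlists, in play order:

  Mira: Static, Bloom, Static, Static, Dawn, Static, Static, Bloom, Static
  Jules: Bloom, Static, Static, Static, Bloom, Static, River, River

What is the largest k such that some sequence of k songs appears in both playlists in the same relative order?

6

One common subsequence of length 6: Bloom at Mira[2]=Jules[1] → Static at Mira[4]=Jules[2] → Static at Mira[6]=Jules[3] → Static at Mira[7]=Jules[4] → Bloom at Mira[8]=Jules[5] → Static at Mira[9]=Jules[6]. dp[9][8] = 6 confirms this is the maximum.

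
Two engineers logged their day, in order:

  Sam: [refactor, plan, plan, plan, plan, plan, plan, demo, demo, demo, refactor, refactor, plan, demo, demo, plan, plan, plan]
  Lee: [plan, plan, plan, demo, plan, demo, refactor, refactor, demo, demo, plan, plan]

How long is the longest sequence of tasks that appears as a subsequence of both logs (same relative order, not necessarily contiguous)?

11

Pick plan [2,1] → plan [3,2] → plan [4,3] → plan [7,5] → demo [10,6] → refactor [11,7] → refactor [12,8] → demo [14,9] → demo [15,10] → plan [17,11] → plan [18,12]; all 11 tasks appear in both, in order. The LCS DP gives dp[18][12] = 11, so this is optimal.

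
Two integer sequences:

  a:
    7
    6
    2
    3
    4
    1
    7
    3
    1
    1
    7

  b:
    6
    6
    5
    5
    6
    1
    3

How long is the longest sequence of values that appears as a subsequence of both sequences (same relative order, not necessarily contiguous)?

3

One common subsequence of length 3: 6 [2,5] → 1 [6,6] → 3 [8,7]. Since dp[11][7] = 3, nothing longer is possible.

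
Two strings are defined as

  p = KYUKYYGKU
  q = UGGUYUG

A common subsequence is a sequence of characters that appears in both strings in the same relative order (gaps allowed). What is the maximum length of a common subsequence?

3

One common subsequence of length 3: Y [2,5] → U [3,6] → G [7,7]. The LCS DP gives dp[9][7] = 3, so this is optimal.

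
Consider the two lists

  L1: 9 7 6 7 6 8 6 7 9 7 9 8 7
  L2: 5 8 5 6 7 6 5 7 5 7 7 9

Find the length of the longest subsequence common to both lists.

6

Taking 7 (L1 #2, L2 #5), then 6 (L1 #3, L2 #6), then 7 (L1 #4, L2 #8), then 7 (L1 #8, L2 #10), then 7 (L1 #10, L2 #11), then 9 (L1 #11, L2 #12) gives a common subsequence of length 6. The LCS DP gives dp[13][12] = 6, so this is optimal.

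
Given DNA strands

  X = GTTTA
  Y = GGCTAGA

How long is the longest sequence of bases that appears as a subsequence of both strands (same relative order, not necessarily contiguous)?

3

Match G at X[1]=Y[2] → T at X[2]=Y[4] → A at X[5]=Y[7] — 3 bases in the same relative order in both. dp[5][7] = 3 confirms this is the maximum.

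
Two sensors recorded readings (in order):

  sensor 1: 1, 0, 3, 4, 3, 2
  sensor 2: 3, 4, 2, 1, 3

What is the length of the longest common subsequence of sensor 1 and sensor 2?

3

Let dp[i][j] be the LCS length of the first i values of sensor 1 and the first j values of sensor 2. dp[i][j] = dp[i-1][j-1]+1 when the i-th and j-th values match, else max(dp[i-1][j], dp[i][j-1]).
    ·  3  4  2  1  3
 ·  0  0  0  0  0  0
 1  0  0  0  0  1  1
 0  0  0  0  0  1  1
 3  0  1  1  1  1  2
 4  0  1  2  2  2  2
 3  0  1  2  2  2  3
 2  0  1  2  3  3  3
dp[6][5] = 3. One LCS (by backtracking along matches): 3, 4, 3.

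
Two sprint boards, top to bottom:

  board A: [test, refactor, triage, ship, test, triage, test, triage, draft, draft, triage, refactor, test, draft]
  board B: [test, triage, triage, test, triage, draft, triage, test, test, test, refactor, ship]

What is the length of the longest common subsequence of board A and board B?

8

Taking test (board A #1, board B #1), triage (board A #3, board B #2), triage (board A #6, board B #3), test (board A #7, board B #4), triage (board A #8, board B #5), draft (board A #10, board B #6), triage (board A #11, board B #7), refactor (board A #12, board B #11) gives a common subsequence of length 8, and the DP table's final entry dp[14][12] is also 8, so no common subsequence is longer.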